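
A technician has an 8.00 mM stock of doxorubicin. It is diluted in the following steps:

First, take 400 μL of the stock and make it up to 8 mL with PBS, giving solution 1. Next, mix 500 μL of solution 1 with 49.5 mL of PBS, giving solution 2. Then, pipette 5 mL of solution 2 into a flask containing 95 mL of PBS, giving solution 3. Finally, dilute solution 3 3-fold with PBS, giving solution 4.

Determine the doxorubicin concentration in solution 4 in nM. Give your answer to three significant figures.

Step 1: 400 μL brought to 8 mL → factor 8000/400 = 20
Step 2: 500 μL + 49.5 mL = 50000 μL total → factor 50000/500 = 100
Step 3: 5 mL + 95 mL = 100 mL total → factor 100/5 = 20
Step 4: 3-fold → factor 3
Overall dilution factor = 20 × 100 × 20 × 3 = 1.2 × 10^5
Final = 8.00 mM / 1.2 × 10^5 = 6.667 × 10^-5 mM = 66.7 nM

66.7 nM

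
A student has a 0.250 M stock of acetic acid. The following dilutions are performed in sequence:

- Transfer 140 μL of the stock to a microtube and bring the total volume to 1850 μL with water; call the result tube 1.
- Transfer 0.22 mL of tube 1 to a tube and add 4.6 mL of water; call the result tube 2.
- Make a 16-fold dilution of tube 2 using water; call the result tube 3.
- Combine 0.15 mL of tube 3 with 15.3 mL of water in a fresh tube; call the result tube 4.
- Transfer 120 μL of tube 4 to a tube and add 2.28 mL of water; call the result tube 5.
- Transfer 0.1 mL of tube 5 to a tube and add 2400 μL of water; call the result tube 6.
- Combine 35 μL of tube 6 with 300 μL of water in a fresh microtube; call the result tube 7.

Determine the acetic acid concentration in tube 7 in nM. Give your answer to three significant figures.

0.109 nM

Step 1: 140 μL brought to 1850 μL → factor 1850/140 = 13.214
Step 2: 0.22 mL + 4.6 mL = 4.82 mL total → factor 4.82/0.22 = 21.909
Step 3: 16-fold → factor 16
Step 4: 0.15 mL + 15.3 mL = 15.45 mL total → factor 15.45/0.15 = 103
Step 5: 120 μL + 2.28 mL = 2400 μL total → factor 2400/120 = 20
Step 6: 0.1 mL + 2400 μL = 2.5 mL total → factor 2.5/0.1 = 25
Step 7: 35 μL + 300 μL = 335 μL total → factor 335/35 = 9.5714
Overall dilution factor = 13.214 × 21.909 × 16 × 103 × 20 × 25 × 9.5714 = 2.2833 × 10^9
Final = 0.250 M / 2.2833 × 10^9 = 1.095 × 10^-10 M = 0.109 nM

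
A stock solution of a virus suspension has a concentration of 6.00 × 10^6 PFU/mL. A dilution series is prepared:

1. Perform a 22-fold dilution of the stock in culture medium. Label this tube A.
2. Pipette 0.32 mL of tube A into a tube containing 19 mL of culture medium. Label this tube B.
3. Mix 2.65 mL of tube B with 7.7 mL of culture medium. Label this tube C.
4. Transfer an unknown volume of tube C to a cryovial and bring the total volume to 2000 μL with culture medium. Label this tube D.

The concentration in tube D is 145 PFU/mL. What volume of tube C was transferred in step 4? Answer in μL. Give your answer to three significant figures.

Step 1: 22-fold → factor 22
Step 2: 0.32 mL + 19 mL = 19.32 mL total → factor 19.32/0.32 = 60.375
Step 3: 2.65 mL + 7.7 mL = 10.35 mL total → factor 10.35/2.65 = 3.9057
Step 4: v brought to 2000 μL → factor = 2000 μL/v
Product of known-step factors = 5187.7
Overall factor = 6.00 × 10^6 PFU/mL / (145 PFU/mL) = 41379
Step-4 factor = 41379 / 5187.7 = 7.9764
v = 2000 μL / 7.9764 = 251 μL

251 μL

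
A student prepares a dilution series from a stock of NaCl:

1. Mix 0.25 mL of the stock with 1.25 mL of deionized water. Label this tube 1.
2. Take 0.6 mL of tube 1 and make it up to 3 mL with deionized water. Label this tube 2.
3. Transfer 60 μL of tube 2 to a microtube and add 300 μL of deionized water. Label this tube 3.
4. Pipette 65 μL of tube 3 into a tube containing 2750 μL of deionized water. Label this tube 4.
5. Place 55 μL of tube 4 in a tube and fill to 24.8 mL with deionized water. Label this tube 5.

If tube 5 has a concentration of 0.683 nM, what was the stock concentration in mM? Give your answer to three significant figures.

Step 1: 0.25 mL + 1.25 mL = 1.5 mL total → factor 1.5/0.25 = 6
Step 2: 0.6 mL brought to 3 mL → factor 3/0.6 = 5
Step 3: 60 μL + 300 μL = 360 μL total → factor 360/60 = 6
Step 4: 65 μL + 2750 μL = 2815 μL total → factor 2815/65 = 43.308
Step 5: 55 μL brought to 24.8 mL → factor 24800/55 = 450.91
Overall dilution factor = 6 × 5 × 6 × 43.308 × 450.91 = 3.515 × 10^6
Stock = 0.683 nM × 3.515 × 10^6 = 2.401 × 10^6 nM = 2.40 mM

2.40 mM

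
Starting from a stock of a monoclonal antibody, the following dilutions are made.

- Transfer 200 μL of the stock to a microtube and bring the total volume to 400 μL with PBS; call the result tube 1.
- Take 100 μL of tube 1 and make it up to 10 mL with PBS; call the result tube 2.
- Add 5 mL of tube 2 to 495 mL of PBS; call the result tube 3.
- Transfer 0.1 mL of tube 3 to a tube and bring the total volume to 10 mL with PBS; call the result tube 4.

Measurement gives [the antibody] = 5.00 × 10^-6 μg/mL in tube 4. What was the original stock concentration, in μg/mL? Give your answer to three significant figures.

Step 1: 200 μL brought to 400 μL → factor 400/200 = 2
Step 2: 100 μL brought to 10 mL → factor 10000/100 = 100
Step 3: 5 mL + 495 mL = 500 mL total → factor 500/5 = 100
Step 4: 0.1 mL brought to 10 mL → factor 10/0.1 = 100
Overall dilution factor = 2 × 100 × 100 × 100 = 2 × 10^6
Stock = 5.00 × 10^-6 μg/mL × 2 × 10^6 = 10.0 μg/mL

10.0 μg/mL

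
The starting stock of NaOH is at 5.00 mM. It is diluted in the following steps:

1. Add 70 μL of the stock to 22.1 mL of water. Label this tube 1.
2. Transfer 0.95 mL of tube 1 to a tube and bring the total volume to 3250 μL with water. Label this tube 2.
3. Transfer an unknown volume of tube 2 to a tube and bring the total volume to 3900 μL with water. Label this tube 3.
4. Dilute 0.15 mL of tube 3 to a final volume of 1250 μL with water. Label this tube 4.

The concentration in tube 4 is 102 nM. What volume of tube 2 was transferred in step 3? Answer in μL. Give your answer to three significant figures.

Step 1: 70 μL + 22.1 mL = 22170 μL total → factor 22170/70 = 316.71
Step 2: 0.95 mL brought to 3250 μL → factor 3.25/0.95 = 3.4211
Step 3: v brought to 3900 μL → factor = 3900 μL/v
Step 4: 0.15 mL brought to 1250 μL → factor 1.25/0.15 = 8.3333
Product of known-step factors = 9029.1
Overall factor = 5.00 mM / (102 nM) = 49020
Step-3 factor = 49020 / 9029.1 = 5.429
v = 3900 μL / 5.429 = 718 μL

718 μL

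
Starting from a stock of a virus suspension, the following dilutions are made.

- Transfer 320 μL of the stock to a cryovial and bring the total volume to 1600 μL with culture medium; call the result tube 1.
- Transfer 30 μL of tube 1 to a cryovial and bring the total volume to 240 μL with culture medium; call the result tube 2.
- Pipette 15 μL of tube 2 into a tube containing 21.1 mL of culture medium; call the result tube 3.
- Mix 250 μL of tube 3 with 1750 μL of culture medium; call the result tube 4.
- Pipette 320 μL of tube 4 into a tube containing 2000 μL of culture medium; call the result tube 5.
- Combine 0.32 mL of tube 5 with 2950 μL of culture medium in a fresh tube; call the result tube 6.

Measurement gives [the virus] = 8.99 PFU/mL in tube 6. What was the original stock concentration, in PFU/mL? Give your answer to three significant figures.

3.00 × 10^8 PFU/mL

Step 1: 320 μL brought to 1600 μL → factor 1600/320 = 5
Step 2: 30 μL brought to 240 μL → factor 240/30 = 8
Step 3: 15 μL + 21.1 mL = 21115 μL total → factor 21115/15 = 1407.7
Step 4: 250 μL + 1750 μL = 2000 μL total → factor 2000/250 = 8
Step 5: 320 μL + 2000 μL = 2320 μL total → factor 2320/320 = 7.25
Step 6: 0.32 mL + 2950 μL = 3.27 mL total → factor 3.27/0.32 = 10.219
Overall dilution factor = 5 × 8 × 1407.7 × 8 × 7.25 × 10.219 = 3.3372 × 10^7
Stock = 8.99 PFU/mL × 3.3372 × 10^7 = 3.00 × 10^8 PFU/mL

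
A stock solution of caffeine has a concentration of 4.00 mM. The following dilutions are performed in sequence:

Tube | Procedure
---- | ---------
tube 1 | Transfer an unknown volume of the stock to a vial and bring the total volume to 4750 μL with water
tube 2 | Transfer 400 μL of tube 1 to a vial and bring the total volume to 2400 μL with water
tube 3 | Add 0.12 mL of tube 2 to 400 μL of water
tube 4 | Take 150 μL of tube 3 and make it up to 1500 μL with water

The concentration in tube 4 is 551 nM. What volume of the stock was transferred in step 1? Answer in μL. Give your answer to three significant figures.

Step 1: v brought to 4750 μL → factor = 4750 μL/v
Step 2: 400 μL brought to 2400 μL → factor 2400/400 = 6
Step 3: 0.12 mL + 400 μL = 0.52 mL total → factor 0.52/0.12 = 4.3333
Step 4: 150 μL brought to 1500 μL → factor 1500/150 = 10
Product of known-step factors = 260
Overall factor = 4.00 mM / (551 nM) = 7259.5
Step-1 factor = 7259.5 / 260 = 27.921
v = 4750 μL / 27.921 = 170 μL

170 μL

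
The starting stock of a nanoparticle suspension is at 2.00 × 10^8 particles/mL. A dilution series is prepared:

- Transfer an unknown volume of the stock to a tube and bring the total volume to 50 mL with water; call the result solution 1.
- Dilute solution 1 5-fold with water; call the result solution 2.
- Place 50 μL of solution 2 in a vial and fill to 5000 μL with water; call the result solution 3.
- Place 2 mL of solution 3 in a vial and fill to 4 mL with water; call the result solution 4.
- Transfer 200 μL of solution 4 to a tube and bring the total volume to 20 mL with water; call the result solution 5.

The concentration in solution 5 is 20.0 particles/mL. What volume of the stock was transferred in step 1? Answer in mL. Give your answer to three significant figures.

Step 1: v brought to 50 mL → factor = 50 mL/v
Step 2: 5-fold → factor 5
Step 3: 50 μL brought to 5000 μL → factor 5000/50 = 100
Step 4: 2 mL brought to 4 mL → factor 4/2 = 2
Step 5: 200 μL brought to 20 mL → factor 20000/200 = 100
Product of known-step factors = 1 × 10^5
Overall factor = 2.00 × 10^8 particles/mL / (20.0 particles/mL) = 1 × 10^7
Step-1 factor = 1 × 10^7 / 1 × 10^5 = 100
v = 50 mL / 100 = 0.500 mL

0.500 mL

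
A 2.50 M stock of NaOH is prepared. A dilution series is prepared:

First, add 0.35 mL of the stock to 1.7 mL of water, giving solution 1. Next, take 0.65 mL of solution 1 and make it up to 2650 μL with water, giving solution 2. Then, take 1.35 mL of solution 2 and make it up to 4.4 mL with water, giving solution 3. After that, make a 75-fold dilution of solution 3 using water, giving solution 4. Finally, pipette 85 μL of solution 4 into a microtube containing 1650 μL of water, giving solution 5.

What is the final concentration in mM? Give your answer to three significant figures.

Step 1: 0.35 mL + 1.7 mL = 2.05 mL total → factor 2.05/0.35 = 5.8571
Step 2: 0.65 mL brought to 2650 μL → factor 2.65/0.65 = 4.0769
Step 3: 1.35 mL brought to 4.4 mL → factor 4.4/1.35 = 3.2593
Step 4: 75-fold → factor 75
Step 5: 85 μL + 1650 μL = 1735 μL total → factor 1735/85 = 20.412
Overall dilution factor = 5.8571 × 4.0769 × 3.2593 × 75 × 20.412 = 1.1915 × 10^5
Final = 2.50 M / 1.1915 × 10^5 = 2.098 × 10^-5 M = 0.0210 mM

0.0210 mM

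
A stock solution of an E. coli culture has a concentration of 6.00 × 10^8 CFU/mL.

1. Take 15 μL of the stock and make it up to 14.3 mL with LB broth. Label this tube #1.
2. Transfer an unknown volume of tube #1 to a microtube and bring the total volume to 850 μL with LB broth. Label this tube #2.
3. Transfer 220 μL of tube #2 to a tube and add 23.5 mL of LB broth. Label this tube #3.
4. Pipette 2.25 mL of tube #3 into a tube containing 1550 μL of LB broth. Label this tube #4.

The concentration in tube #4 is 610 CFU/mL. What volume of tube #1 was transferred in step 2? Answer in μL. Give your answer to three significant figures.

Step 1: 15 μL brought to 14.3 mL → factor 14300/15 = 953.33
Step 2: v brought to 850 μL → factor = 850 μL/v
Step 3: 220 μL + 23.5 mL = 23720 μL total → factor 23720/220 = 107.82
Step 4: 2.25 mL + 1550 μL = 3.8 mL total → factor 3.8/2.25 = 1.6889
Product of known-step factors = 1.736 × 10^5
Overall factor = 6.00 × 10^8 CFU/mL / (610 CFU/mL) = 9.8361 × 10^5
Step-2 factor = 9.8361 × 10^5 / 1.736 × 10^5 = 5.6661
v = 850 μL / 5.6661 = 150 μL

150 μL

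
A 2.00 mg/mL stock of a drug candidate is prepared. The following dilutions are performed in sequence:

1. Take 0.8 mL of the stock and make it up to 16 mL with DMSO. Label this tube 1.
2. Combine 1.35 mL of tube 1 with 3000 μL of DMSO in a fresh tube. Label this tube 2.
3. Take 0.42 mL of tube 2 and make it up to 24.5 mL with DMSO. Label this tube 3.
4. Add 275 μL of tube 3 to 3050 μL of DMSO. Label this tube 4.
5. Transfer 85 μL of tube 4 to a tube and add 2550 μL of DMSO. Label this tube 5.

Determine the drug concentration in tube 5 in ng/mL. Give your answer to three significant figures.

Step 1: 0.8 mL brought to 16 mL → factor 16/0.8 = 20
Step 2: 1.35 mL + 3000 μL = 4.35 mL total → factor 4.35/1.35 = 3.2222
Step 3: 0.42 mL brought to 24.5 mL → factor 24.5/0.42 = 58.333
Step 4: 275 μL + 3050 μL = 3325 μL total → factor 3325/275 = 12.091
Step 5: 85 μL + 2550 μL = 2635 μL total → factor 2635/85 = 31
Overall dilution factor = 20 × 3.2222 × 58.333 × 12.091 × 31 = 1.409 × 10^6
Final = 2.00 mg/mL / 1.409 × 10^6 = 1.419 × 10^-6 mg/mL = 1.42 ng/mL

1.42 ng/mL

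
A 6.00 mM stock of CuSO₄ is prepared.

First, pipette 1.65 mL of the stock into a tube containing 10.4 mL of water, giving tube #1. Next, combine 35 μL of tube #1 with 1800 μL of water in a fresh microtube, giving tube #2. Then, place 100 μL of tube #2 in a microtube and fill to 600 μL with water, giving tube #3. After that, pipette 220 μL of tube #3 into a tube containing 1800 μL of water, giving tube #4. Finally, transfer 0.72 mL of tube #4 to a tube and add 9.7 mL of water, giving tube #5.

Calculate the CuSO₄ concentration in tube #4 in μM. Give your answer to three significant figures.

0.284 μM

Step 1: 1.65 mL + 10.4 mL = 12.05 mL total → factor 12.05/1.65 = 7.303
Step 2: 35 μL + 1800 μL = 1835 μL total → factor 1835/35 = 52.429
Step 3: 100 μL brought to 600 μL → factor 600/100 = 6
Step 4: 220 μL + 1800 μL = 2020 μL total → factor 2020/220 = 9.1818
Dilution factor through tube #4 = 7.303 × 52.429 × 6 × 9.1818 = 21094
[tube #4] = 6.00 mM / 21094 = 0.0002844 mM = 0.284 μM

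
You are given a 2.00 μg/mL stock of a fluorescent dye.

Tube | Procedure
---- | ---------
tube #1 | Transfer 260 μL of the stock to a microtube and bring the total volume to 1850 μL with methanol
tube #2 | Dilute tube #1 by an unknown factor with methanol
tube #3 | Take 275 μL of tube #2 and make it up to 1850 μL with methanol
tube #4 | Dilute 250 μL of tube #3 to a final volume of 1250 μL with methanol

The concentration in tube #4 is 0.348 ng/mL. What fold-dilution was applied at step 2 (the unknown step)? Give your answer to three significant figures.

24.0-fold

Step 1: 260 μL brought to 1850 μL → factor 1850/260 = 7.1154
Step 2: unknown factor x
Step 3: 275 μL brought to 1850 μL → factor 1850/275 = 6.7273
Step 4: 250 μL brought to 1250 μL → factor 1250/250 = 5
Product of known-step factors = 239.34
Overall factor = 2.00 μg/mL / (0.348 ng/mL) = 5747.1
x = 5747.1 / 239.34 = 24.0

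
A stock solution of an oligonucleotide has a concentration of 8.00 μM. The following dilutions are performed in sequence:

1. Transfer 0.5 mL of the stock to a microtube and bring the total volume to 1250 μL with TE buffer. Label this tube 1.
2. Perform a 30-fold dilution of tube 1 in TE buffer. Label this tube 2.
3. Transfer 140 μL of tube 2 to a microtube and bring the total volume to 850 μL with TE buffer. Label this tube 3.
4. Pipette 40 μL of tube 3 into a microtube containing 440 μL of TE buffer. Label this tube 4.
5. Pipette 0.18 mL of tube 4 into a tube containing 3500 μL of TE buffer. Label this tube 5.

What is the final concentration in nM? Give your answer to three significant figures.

0.0716 nM

Step 1: 0.5 mL brought to 1250 μL → factor 1.25/0.5 = 2.5
Step 2: 30-fold → factor 30
Step 3: 140 μL brought to 850 μL → factor 850/140 = 6.0714
Step 4: 40 μL + 440 μL = 480 μL total → factor 480/40 = 12
Step 5: 0.18 mL + 3500 μL = 3.68 mL total → factor 3.68/0.18 = 20.444
Overall dilution factor = 2.5 × 30 × 6.0714 × 12 × 20.444 = 1.1171 × 10^5
Final = 8.00 μM / 1.1171 × 10^5 = 7.161 × 10^-5 μM = 0.0716 nM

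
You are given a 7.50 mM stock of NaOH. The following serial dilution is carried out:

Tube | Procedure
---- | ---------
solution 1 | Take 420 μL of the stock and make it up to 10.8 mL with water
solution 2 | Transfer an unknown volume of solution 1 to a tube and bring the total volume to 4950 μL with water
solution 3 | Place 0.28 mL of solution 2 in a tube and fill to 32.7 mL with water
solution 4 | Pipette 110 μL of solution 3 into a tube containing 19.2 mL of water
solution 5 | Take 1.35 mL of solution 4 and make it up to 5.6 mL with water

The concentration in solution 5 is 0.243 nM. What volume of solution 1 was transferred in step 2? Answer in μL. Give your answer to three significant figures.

Step 1: 420 μL brought to 10.8 mL → factor 10800/420 = 25.714
Step 2: v brought to 4950 μL → factor = 4950 μL/v
Step 3: 0.28 mL brought to 32.7 mL → factor 32.7/0.28 = 116.79
Step 4: 110 μL + 19.2 mL = 19310 μL total → factor 19310/110 = 175.55
Step 5: 1.35 mL brought to 5.6 mL → factor 5.6/1.35 = 4.1481
Product of known-step factors = 2.1868 × 10^6
Overall factor = 7.50 mM / (0.243 nM) = 3.0864 × 10^7
Step-2 factor = 3.0864 × 10^7 / 2.1868 × 10^6 = 14.114
v = 4950 μL / 14.114 = 351 μL

351 μL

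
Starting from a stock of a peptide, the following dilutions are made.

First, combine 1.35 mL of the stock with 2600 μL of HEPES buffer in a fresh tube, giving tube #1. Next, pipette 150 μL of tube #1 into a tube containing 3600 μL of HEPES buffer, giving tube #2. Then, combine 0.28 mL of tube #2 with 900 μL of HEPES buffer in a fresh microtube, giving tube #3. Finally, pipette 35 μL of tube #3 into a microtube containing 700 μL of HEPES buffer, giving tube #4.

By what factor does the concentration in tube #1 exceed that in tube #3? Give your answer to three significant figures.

Step 1: 1.35 mL + 2600 μL = 3.95 mL total → factor 3.95/1.35 = 2.9259
Step 2: 150 μL + 3600 μL = 3750 μL total → factor 3750/150 = 25
Step 3: 0.28 mL + 900 μL = 1.18 mL total → factor 1.18/0.28 = 4.2143
Dilution factor to tube #1 = 2.9259; to tube #3 = 308.27
[tube #1]/[tube #3] = (factor to tube #3)/(factor to tube #1) = 308.27/2.9259 = 105

105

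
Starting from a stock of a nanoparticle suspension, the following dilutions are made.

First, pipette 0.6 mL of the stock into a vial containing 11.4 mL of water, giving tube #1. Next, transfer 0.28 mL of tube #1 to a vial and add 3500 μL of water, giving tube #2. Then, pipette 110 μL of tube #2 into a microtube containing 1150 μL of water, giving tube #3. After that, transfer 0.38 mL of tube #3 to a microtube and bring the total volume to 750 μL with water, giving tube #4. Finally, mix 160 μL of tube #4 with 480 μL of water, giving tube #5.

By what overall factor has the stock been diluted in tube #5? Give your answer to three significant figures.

2.44 × 10^4

Step 1: 0.6 mL + 11.4 mL = 12 mL total → factor 12/0.6 = 20
Step 2: 0.28 mL + 3500 μL = 3.78 mL total → factor 3.78/0.28 = 13.5
Step 3: 110 μL + 1150 μL = 1260 μL total → factor 1260/110 = 11.455
Step 4: 0.38 mL brought to 750 μL → factor 0.75/0.38 = 1.9737
Step 5: 160 μL + 480 μL = 640 μL total → factor 640/160 = 4
Overall dilution factor = 20 × 13.5 × 11.455 × 1.9737 × 4 = 24416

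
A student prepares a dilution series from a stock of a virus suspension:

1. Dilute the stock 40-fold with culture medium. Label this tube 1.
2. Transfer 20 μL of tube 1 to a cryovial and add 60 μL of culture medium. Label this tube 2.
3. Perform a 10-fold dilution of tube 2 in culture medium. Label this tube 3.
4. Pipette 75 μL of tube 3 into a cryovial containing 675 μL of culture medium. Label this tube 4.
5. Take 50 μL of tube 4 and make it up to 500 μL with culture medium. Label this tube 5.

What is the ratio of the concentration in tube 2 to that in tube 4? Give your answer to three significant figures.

100

Step 1: 40-fold → factor 40
Step 2: 20 μL + 60 μL = 80 μL total → factor 80/20 = 4
Step 3: 10-fold → factor 10
Step 4: 75 μL + 675 μL = 750 μL total → factor 750/75 = 10
Dilution factor to tube 2 = 160; to tube 4 = 16000
[tube 2]/[tube 4] = (factor to tube 4)/(factor to tube 2) = 16000/160 = 100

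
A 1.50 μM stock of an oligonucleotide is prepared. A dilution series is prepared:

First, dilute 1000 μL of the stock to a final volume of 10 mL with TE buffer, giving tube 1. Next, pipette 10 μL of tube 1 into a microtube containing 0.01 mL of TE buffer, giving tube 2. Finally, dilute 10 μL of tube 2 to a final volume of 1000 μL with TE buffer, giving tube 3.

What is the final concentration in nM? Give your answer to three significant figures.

0.750 nM

Step 1: 1000 μL brought to 10 mL → factor 10000/1000 = 10
Step 2: 10 μL + 0.01 mL = 20 μL total → factor 20/10 = 2
Step 3: 10 μL brought to 1000 μL → factor 1000/10 = 100
Overall dilution factor = 10 × 2 × 100 = 2000
Final = 1.50 μM / 2000 = 0.0007500 μM = 0.750 nM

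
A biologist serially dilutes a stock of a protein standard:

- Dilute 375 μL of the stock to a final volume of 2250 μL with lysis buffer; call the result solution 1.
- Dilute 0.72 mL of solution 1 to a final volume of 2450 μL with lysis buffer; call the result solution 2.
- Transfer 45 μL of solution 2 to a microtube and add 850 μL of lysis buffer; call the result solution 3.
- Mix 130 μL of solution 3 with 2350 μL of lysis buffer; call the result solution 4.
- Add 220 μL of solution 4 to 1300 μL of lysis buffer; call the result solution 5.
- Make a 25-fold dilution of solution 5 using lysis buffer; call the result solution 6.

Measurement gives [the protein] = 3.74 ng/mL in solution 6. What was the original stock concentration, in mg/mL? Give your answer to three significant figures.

Step 1: 375 μL brought to 2250 μL → factor 2250/375 = 6
Step 2: 0.72 mL brought to 2450 μL → factor 2.45/0.72 = 3.4028
Step 3: 45 μL + 850 μL = 895 μL total → factor 895/45 = 19.889
Step 4: 130 μL + 2350 μL = 2480 μL total → factor 2480/130 = 19.077
Step 5: 220 μL + 1300 μL = 1520 μL total → factor 1520/220 = 6.9091
Step 6: 25-fold → factor 25
Overall dilution factor = 6 × 3.4028 × 19.889 × 19.077 × 6.9091 × 25 = 1.338 × 10^6
Stock = 3.74 ng/mL × 1.338 × 10^6 = 5.004 × 10^6 ng/mL = 5.00 mg/mL

5.00 mg/mL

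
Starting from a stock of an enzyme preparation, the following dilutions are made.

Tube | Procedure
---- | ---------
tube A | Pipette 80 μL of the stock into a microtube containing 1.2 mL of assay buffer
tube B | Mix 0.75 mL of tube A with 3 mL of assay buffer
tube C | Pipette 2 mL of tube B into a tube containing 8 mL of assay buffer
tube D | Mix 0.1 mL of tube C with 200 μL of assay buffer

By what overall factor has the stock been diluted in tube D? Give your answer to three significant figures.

1.20 × 10^3

Step 1: 80 μL + 1.2 mL = 1280 μL total → factor 1280/80 = 16
Step 2: 0.75 mL + 3 mL = 3.75 mL total → factor 3.75/0.75 = 5
Step 3: 2 mL + 8 mL = 10 mL total → factor 10/2 = 5
Step 4: 0.1 mL + 200 μL = 0.3 mL total → factor 0.3/0.1 = 3
Overall dilution factor = 16 × 5 × 5 × 3 = 1200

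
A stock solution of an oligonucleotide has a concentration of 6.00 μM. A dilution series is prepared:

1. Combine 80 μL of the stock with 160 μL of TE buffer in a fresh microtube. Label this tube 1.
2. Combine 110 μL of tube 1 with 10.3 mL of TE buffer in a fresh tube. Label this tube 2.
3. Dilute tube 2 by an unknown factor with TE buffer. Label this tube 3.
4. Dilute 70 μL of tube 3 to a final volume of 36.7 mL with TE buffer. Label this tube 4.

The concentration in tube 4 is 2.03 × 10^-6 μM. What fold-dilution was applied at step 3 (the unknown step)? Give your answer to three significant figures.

19.9-fold

Step 1: 80 μL + 160 μL = 240 μL total → factor 240/80 = 3
Step 2: 110 μL + 10.3 mL = 10410 μL total → factor 10410/110 = 94.636
Step 3: unknown factor x
Step 4: 70 μL brought to 36.7 mL → factor 36700/70 = 524.29
Product of known-step factors = 1.4885 × 10^5
Overall factor = 6.00 μM / (2.03 × 10^-6 μM) = 2.9557 × 10^6
x = 2.9557 × 10^6 / 1.4885 × 10^5 = 19.9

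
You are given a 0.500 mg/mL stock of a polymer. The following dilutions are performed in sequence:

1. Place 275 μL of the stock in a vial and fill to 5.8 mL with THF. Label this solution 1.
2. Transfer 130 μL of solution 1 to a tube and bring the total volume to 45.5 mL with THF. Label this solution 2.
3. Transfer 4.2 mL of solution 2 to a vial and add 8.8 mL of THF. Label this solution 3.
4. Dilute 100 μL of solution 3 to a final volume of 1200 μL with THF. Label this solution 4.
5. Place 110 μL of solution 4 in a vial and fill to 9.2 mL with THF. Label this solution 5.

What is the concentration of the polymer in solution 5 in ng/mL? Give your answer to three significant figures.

0.0218 ng/mL

Step 1: 275 μL brought to 5.8 mL → factor 5800/275 = 21.091
Step 2: 130 μL brought to 45.5 mL → factor 45500/130 = 350
Step 3: 4.2 mL + 8.8 mL = 13 mL total → factor 13/4.2 = 3.0952
Step 4: 100 μL brought to 1200 μL → factor 1200/100 = 12
Step 5: 110 μL brought to 9.2 mL → factor 9200/110 = 83.636
Overall dilution factor = 21.091 × 350 × 3.0952 × 12 × 83.636 = 2.2932 × 10^7
Final = 0.500 mg/mL / 2.2932 × 10^7 = 2.180 × 10^-8 mg/mL = 0.0218 ng/mL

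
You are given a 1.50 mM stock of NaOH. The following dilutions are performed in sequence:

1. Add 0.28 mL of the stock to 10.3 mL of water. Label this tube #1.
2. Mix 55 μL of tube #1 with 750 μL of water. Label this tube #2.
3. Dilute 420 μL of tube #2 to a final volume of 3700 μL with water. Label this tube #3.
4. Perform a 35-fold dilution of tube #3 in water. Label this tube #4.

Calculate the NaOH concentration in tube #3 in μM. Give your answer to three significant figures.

0.308 μM

Step 1: 0.28 mL + 10.3 mL = 10.58 mL total → factor 10.58/0.28 = 37.786
Step 2: 55 μL + 750 μL = 805 μL total → factor 805/55 = 14.636
Step 3: 420 μL brought to 3700 μL → factor 3700/420 = 8.8095
Dilution factor through tube #3 = 37.786 × 14.636 × 8.8095 = 4872.1
[tube #3] = 1.50 mM / 4872.1 = 0.0003079 mM = 0.308 μM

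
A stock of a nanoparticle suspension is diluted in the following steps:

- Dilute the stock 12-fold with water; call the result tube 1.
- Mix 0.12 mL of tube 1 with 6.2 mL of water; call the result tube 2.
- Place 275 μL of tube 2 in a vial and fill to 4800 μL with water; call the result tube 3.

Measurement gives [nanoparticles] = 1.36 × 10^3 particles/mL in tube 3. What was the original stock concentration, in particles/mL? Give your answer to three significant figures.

1.50 × 10^7 particles/mL

Step 1: 12-fold → factor 12
Step 2: 0.12 mL + 6.2 mL = 6.32 mL total → factor 6.32/0.12 = 52.667
Step 3: 275 μL brought to 4800 μL → factor 4800/275 = 17.455
Overall dilution factor = 12 × 52.667 × 17.455 = 11031
Stock = 1.36 × 10^3 particles/mL × 11031 = 1.50 × 10^7 particles/mL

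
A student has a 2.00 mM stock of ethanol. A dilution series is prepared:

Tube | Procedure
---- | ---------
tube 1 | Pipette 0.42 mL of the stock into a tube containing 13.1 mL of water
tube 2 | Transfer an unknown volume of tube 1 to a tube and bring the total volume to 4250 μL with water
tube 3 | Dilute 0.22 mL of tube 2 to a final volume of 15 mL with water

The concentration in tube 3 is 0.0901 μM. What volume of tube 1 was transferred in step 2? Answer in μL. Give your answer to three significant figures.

Step 1: 0.42 mL + 13.1 mL = 13.52 mL total → factor 13.52/0.42 = 32.19
Step 2: v brought to 4250 μL → factor = 4250 μL/v
Step 3: 0.22 mL brought to 15 mL → factor 15/0.22 = 68.182
Product of known-step factors = 2194.8
Overall factor = 2.00 mM / (0.0901 μM) = 22198
Step-2 factor = 22198 / 2194.8 = 10.114
v = 4250 μL / 10.114 = 420 μL

420 μL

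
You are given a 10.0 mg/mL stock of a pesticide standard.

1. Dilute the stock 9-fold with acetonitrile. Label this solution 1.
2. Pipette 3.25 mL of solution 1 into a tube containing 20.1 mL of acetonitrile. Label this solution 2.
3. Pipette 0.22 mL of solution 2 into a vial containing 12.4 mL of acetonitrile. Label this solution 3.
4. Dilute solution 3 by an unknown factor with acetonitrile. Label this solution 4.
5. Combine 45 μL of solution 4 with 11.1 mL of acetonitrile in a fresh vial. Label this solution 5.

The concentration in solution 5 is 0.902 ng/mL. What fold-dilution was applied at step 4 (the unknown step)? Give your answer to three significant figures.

Step 1: 9-fold → factor 9
Step 2: 3.25 mL + 20.1 mL = 23.35 mL total → factor 23.35/3.25 = 7.1846
Step 3: 0.22 mL + 12.4 mL = 12.62 mL total → factor 12.62/0.22 = 57.364
Step 4: unknown factor x
Step 5: 45 μL + 11.1 mL = 11145 μL total → factor 11145/45 = 247.67
Product of known-step factors = 9.1865 × 10^5
Overall factor = 10.0 mg/mL / (0.902 ng/mL) = 1.1086 × 10^7
x = 1.1086 × 10^7 / 9.1865 × 10^5 = 12.1

12.1-fold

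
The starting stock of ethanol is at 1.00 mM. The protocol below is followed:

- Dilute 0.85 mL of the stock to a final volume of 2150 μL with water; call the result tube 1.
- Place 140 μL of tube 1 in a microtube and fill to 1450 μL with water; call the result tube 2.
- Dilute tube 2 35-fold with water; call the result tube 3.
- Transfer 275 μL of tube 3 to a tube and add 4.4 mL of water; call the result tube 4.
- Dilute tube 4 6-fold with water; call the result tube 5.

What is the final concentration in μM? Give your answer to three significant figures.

Step 1: 0.85 mL brought to 2150 μL → factor 2.15/0.85 = 2.5294
Step 2: 140 μL brought to 1450 μL → factor 1450/140 = 10.357
Step 3: 35-fold → factor 35
Step 4: 275 μL + 4.4 mL = 4675 μL total → factor 4675/275 = 17
Step 5: 6-fold → factor 6
Overall dilution factor = 2.5294 × 10.357 × 35 × 17 × 6 = 93525
Final = 1.00 mM / 93525 = 1.069 × 10^-5 mM = 0.0107 μM

0.0107 μM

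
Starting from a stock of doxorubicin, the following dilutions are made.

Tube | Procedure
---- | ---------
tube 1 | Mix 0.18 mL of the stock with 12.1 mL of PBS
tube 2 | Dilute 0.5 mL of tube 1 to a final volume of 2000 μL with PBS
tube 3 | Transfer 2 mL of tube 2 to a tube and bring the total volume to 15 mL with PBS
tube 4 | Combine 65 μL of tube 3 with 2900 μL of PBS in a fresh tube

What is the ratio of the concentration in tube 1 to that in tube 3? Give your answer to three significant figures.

Step 1: 0.18 mL + 12.1 mL = 12.28 mL total → factor 12.28/0.18 = 68.222
Step 2: 0.5 mL brought to 2000 μL → factor 2/0.5 = 4
Step 3: 2 mL brought to 15 mL → factor 15/2 = 7.5
Dilution factor to tube 1 = 68.222; to tube 3 = 2046.7
[tube 1]/[tube 3] = (factor to tube 3)/(factor to tube 1) = 2046.7/68.222 = 30.0

30.0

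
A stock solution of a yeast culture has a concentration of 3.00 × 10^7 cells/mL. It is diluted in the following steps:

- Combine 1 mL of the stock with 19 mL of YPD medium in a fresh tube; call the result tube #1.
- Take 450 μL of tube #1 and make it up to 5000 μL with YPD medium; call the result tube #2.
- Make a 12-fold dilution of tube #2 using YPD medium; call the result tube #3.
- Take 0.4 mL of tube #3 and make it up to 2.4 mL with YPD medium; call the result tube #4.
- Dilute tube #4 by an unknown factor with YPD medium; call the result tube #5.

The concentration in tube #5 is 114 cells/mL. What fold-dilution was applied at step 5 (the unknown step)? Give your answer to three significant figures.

Step 1: 1 mL + 19 mL = 20 mL total → factor 20/1 = 20
Step 2: 450 μL brought to 5000 μL → factor 5000/450 = 11.111
Step 3: 12-fold → factor 12
Step 4: 0.4 mL brought to 2.4 mL → factor 2.4/0.4 = 6
Step 5: unknown factor x
Product of known-step factors = 16000
Overall factor = 3.00 × 10^7 cells/mL / (114 cells/mL) = 2.6316 × 10^5
x = 2.6316 × 10^5 / 16000 = 16.4

16.4-fold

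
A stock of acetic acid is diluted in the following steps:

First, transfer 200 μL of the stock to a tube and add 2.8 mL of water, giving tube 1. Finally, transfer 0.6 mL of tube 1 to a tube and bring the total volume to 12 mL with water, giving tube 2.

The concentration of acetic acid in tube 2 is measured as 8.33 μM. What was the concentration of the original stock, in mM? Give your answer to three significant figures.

Step 1: 200 μL + 2.8 mL = 3000 μL total → factor 3000/200 = 15
Step 2: 0.6 mL brought to 12 mL → factor 12/0.6 = 20
Overall dilution factor = 15 × 20 = 300
Stock = 8.33 μM × 300 = 2499 μM = 2.50 mM

2.50 mM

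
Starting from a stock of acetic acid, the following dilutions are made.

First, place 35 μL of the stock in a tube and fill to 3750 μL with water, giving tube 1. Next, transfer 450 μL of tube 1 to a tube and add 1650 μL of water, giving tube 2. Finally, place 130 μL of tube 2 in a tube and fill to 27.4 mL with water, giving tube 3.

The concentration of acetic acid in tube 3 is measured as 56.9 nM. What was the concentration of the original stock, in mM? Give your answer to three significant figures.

Step 1: 35 μL brought to 3750 μL → factor 3750/35 = 107.14
Step 2: 450 μL + 1650 μL = 2100 μL total → factor 2100/450 = 4.6667
Step 3: 130 μL brought to 27.4 mL → factor 27400/130 = 210.77
Overall dilution factor = 107.14 × 4.6667 × 210.77 = 1.0538 × 10^5
Stock = 56.9 nM × 1.0538 × 10^5 = 5.996 × 10^6 nM = 6.00 mM

6.00 mM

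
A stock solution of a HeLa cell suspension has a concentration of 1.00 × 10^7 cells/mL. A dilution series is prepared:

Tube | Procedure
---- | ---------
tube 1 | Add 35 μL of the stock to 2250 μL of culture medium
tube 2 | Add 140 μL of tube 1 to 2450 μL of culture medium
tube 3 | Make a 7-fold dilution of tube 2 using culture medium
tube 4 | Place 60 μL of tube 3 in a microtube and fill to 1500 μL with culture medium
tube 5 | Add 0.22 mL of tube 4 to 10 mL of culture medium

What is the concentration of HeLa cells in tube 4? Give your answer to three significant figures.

47.3 cells/mL

Step 1: 35 μL + 2250 μL = 2285 μL total → factor 2285/35 = 65.286
Step 2: 140 μL + 2450 μL = 2590 μL total → factor 2590/140 = 18.5
Step 3: 7-fold → factor 7
Step 4: 60 μL brought to 1500 μL → factor 1500/60 = 25
Dilution factor through tube 4 = 65.286 × 18.5 × 7 × 25 = 2.1136 × 10^5
[tube 4] = 1.00 × 10^7 cells/mL / 2.1136 × 10^5 = 47.3 cells/mL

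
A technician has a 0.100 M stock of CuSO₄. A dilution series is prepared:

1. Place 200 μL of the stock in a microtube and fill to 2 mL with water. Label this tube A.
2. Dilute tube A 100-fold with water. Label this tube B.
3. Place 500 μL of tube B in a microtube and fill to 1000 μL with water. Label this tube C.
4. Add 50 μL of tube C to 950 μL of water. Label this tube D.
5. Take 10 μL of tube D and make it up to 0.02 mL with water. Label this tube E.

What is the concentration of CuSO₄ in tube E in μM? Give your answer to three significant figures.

1.25 μM

Step 1: 200 μL brought to 2 mL → factor 2000/200 = 10
Step 2: 100-fold → factor 100
Step 3: 500 μL brought to 1000 μL → factor 1000/500 = 2
Step 4: 50 μL + 950 μL = 1000 μL total → factor 1000/50 = 20
Step 5: 10 μL brought to 0.02 mL → factor 20/10 = 2
Overall dilution factor = 10 × 100 × 2 × 20 × 2 = 80000
Final = 0.100 M / 80000 = 1.250 × 10^-6 M = 1.25 μM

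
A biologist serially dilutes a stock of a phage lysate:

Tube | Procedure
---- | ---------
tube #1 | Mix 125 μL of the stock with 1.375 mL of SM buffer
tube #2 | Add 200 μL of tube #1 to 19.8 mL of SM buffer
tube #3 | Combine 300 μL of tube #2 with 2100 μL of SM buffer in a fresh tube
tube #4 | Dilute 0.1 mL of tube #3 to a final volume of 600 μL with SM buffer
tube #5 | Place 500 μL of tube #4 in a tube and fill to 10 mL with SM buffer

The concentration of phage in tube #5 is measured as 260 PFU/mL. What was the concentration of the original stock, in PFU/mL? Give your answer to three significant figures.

3.00 × 10^8 PFU/mL

Step 1: 125 μL + 1.375 mL = 1500 μL total → factor 1500/125 = 12
Step 2: 200 μL + 19.8 mL = 20000 μL total → factor 20000/200 = 100
Step 3: 300 μL + 2100 μL = 2400 μL total → factor 2400/300 = 8
Step 4: 0.1 mL brought to 600 μL → factor 0.6/0.1 = 6
Step 5: 500 μL brought to 10 mL → factor 10000/500 = 20
Overall dilution factor = 12 × 100 × 8 × 6 × 20 = 1.152 × 10^6
Stock = 260 PFU/mL × 1.152 × 10^6 = 3.00 × 10^8 PFU/mL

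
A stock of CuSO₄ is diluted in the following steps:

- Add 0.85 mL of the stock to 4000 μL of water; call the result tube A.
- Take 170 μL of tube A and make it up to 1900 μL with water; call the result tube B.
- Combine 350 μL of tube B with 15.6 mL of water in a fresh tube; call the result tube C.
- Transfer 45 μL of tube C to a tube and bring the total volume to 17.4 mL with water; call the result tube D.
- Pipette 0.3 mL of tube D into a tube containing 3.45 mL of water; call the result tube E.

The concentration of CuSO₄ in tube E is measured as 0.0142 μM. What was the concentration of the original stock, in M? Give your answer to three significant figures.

Step 1: 0.85 mL + 4000 μL = 4.85 mL total → factor 4.85/0.85 = 5.7059
Step 2: 170 μL brought to 1900 μL → factor 1900/170 = 11.176
Step 3: 350 μL + 15.6 mL = 15950 μL total → factor 15950/350 = 45.571
Step 4: 45 μL brought to 17.4 mL → factor 17400/45 = 386.67
Step 5: 0.3 mL + 3.45 mL = 3.75 mL total → factor 3.75/0.3 = 12.5
Overall dilution factor = 5.7059 × 11.176 × 45.571 × 386.67 × 12.5 = 1.4046 × 10^7
Stock = 0.0142 μM × 1.4046 × 10^7 = 1.995 × 10^5 μM = 0.199 M

0.199 M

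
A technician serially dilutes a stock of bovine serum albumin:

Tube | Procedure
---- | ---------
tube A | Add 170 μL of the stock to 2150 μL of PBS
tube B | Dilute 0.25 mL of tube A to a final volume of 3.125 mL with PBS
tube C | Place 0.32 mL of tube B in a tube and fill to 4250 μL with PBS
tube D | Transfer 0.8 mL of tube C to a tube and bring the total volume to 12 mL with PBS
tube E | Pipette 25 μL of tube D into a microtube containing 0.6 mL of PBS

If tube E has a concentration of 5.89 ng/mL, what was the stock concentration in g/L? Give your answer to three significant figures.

Step 1: 170 μL + 2150 μL = 2320 μL total → factor 2320/170 = 13.647
Step 2: 0.25 mL brought to 3.125 mL → factor 3.125/0.25 = 12.5
Step 3: 0.32 mL brought to 4250 μL → factor 4.25/0.32 = 13.281
Step 4: 0.8 mL brought to 12 mL → factor 12/0.8 = 15
Step 5: 25 μL + 0.6 mL = 625 μL total → factor 625/25 = 25
Overall dilution factor = 13.647 × 12.5 × 13.281 × 15 × 25 = 8.4961 × 10^5
Stock = 5.89 ng/mL × 8.4961 × 10^5 = 5.004 × 10^6 ng/mL = 5.00 g/L

5.00 g/L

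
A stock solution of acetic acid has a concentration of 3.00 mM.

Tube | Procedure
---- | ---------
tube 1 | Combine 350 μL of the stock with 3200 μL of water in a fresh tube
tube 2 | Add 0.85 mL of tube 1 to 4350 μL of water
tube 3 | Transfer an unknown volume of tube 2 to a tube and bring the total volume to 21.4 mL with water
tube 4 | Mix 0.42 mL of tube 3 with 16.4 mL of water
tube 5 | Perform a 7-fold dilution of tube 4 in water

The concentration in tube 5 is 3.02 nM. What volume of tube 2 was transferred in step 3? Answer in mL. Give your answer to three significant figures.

0.375 mL

Step 1: 350 μL + 3200 μL = 3550 μL total → factor 3550/350 = 10.143
Step 2: 0.85 mL + 4350 μL = 5.2 mL total → factor 5.2/0.85 = 6.1176
Step 3: v brought to 21.4 mL → factor = 21.4 mL/v
Step 4: 0.42 mL + 16.4 mL = 16.82 mL total → factor 16.82/0.42 = 40.048
Step 5: 7-fold → factor 7
Product of known-step factors = 17395
Overall factor = 3.00 mM / (3.02 nM) = 9.9338 × 10^5
Step-3 factor = 9.9338 × 10^5 / 17395 = 57.108
v = 21.4 mL / 57.108 = 0.375 mL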